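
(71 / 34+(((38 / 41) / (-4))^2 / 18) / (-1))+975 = 977.09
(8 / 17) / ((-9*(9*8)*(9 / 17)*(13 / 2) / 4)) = -8 / 9477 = -0.00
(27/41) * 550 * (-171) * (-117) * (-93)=-27630667350/41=-673918715.85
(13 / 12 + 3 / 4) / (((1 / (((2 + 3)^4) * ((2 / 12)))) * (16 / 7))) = 83.55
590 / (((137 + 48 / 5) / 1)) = 2950 / 733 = 4.02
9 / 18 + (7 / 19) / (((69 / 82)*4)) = 799 / 1311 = 0.61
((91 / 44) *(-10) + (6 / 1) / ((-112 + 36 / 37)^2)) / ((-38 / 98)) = 94058518547 / 1763506888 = 53.34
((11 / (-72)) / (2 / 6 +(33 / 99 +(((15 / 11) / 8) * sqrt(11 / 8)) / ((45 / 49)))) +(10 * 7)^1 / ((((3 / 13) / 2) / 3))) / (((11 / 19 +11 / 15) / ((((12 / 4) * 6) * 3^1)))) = 83790 * sqrt(22) / 114053 +93945631860 / 1254583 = 74885.40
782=782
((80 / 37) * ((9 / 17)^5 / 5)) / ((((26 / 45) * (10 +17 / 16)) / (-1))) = -113374080 / 40294121803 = -0.00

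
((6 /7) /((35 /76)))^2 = 207936 /60025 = 3.46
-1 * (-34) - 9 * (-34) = 340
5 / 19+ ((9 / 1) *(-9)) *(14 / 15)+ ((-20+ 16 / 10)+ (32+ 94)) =613 / 19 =32.26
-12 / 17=-0.71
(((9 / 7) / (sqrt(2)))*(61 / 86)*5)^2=7535025 / 724808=10.40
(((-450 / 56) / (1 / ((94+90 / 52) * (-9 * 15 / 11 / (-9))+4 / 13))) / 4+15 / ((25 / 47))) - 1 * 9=-39025803 / 160160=-243.67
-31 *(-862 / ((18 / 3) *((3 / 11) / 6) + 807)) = 146971 / 4440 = 33.10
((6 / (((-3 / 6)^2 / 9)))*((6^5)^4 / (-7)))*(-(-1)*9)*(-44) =312733168329226715136 / 7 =44676166904175245019.43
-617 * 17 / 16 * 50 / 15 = -52445 / 24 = -2185.21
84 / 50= 42 / 25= 1.68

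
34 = 34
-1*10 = -10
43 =43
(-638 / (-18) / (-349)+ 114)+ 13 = 398588 / 3141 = 126.90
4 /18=2 /9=0.22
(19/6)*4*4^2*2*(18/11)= 7296/11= 663.27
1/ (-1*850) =-1/ 850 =-0.00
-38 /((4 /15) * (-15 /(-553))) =-10507 /2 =-5253.50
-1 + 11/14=-3/14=-0.21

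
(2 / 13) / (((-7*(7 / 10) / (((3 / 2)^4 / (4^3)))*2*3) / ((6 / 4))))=-405 / 652288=-0.00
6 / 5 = 1.20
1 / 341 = 0.00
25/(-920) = -5/184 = -0.03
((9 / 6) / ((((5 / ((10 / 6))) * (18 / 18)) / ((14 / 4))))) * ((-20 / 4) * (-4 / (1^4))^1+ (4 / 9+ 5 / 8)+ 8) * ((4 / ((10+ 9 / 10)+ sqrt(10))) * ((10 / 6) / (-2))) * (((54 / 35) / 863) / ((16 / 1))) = -87745 / 46229184+ 4025 * sqrt(10) / 23114592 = -0.00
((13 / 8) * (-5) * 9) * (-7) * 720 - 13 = 368537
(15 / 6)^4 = 625 / 16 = 39.06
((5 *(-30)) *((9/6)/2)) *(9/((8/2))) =-2025/8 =-253.12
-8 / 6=-4 / 3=-1.33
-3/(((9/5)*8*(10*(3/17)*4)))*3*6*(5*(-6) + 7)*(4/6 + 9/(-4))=-7429/384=-19.35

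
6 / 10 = 3 / 5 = 0.60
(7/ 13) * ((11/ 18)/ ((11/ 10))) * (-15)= -175/ 39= -4.49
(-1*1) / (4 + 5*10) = -1 / 54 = -0.02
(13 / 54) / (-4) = -13 / 216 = -0.06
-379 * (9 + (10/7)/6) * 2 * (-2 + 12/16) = 183815/21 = 8753.10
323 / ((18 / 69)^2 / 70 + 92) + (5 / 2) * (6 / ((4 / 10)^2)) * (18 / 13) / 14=3962906915 / 310018436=12.78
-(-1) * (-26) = -26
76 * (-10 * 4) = -3040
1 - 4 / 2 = -1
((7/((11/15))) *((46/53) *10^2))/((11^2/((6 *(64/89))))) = 185472000/6278327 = 29.54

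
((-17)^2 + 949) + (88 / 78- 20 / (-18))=145108 / 117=1240.24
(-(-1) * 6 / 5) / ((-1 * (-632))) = 3 / 1580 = 0.00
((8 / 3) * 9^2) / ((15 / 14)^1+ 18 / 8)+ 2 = 2078 / 31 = 67.03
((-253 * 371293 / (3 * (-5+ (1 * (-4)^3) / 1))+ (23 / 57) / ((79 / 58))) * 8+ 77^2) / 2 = 49123476661 / 27018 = 1818175.91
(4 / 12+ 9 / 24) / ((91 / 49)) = 119 / 312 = 0.38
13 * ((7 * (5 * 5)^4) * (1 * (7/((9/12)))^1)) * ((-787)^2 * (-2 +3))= 616465707812500/3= 205488569270833.33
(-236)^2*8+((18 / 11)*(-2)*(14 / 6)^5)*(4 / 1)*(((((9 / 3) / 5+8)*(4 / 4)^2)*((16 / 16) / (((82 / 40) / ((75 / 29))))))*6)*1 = 15170108416 / 39237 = 386627.63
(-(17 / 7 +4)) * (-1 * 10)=450 / 7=64.29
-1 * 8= -8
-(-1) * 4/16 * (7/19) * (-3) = -21/76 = -0.28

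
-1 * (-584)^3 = 199176704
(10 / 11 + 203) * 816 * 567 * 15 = 15566599440 / 11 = 1415145403.64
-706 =-706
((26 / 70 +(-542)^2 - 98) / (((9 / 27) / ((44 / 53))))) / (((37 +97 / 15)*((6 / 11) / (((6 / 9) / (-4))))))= -1243677083 / 241892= -5141.46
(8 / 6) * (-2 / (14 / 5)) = -20 / 21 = -0.95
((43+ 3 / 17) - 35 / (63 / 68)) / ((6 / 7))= 2891 / 459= 6.30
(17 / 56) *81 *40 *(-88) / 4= -151470 / 7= -21638.57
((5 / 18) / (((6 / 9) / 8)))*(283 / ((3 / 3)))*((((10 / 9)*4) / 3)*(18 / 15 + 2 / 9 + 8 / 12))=2128160 / 729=2919.29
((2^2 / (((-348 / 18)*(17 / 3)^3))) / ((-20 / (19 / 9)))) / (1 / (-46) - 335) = -1311 / 3659521745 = -0.00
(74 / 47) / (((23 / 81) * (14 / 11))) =32967 / 7567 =4.36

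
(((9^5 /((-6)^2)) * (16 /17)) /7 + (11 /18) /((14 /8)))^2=55965364900 /1147041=48791.08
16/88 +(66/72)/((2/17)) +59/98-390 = -381.42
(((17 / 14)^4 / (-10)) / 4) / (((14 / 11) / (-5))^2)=-50530205 / 60236288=-0.84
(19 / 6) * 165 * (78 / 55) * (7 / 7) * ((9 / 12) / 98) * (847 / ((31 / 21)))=806949 / 248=3253.83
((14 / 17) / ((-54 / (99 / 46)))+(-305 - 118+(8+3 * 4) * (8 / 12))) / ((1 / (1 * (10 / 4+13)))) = -9931935 / 1564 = -6350.34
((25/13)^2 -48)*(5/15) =-7487/507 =-14.77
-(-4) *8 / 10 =3.20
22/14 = 11/7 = 1.57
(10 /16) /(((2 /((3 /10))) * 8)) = 0.01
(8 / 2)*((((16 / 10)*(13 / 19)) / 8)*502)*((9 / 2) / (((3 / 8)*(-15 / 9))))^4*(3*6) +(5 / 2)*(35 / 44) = 69450008956001 / 5225000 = 13291867.74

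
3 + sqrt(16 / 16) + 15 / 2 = 23 / 2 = 11.50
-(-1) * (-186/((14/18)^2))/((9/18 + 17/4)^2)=-241056/17689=-13.63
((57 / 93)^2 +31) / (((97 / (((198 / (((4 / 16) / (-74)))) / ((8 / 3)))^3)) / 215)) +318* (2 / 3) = -68820700923762581356 / 93217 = -738284872113054.29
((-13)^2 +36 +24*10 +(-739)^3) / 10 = -201791487 / 5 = -40358297.40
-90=-90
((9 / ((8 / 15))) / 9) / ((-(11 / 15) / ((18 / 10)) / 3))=-1215 / 88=-13.81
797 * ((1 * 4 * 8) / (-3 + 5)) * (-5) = -63760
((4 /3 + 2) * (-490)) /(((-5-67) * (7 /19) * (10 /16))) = 2660 /27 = 98.52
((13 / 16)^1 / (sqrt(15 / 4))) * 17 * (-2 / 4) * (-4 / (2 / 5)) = 221 * sqrt(15) / 24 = 35.66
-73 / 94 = -0.78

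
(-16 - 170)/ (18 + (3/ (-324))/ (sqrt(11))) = -429561792/ 41570495 - 20088 * sqrt(11)/ 41570495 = -10.33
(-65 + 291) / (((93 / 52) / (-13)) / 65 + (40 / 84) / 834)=-86960863080 / 594701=-146226.19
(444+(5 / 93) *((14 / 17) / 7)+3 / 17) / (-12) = -41309 / 1116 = -37.02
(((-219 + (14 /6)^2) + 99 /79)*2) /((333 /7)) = -2113258 /236763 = -8.93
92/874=2/19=0.11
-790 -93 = -883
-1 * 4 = -4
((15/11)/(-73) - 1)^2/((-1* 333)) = -669124/214721397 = -0.00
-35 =-35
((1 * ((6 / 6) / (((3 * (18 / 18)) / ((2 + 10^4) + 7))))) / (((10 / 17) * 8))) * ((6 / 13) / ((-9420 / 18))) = -510459 / 816400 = -0.63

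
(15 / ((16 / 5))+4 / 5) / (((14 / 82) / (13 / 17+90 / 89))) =48363313 / 847280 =57.08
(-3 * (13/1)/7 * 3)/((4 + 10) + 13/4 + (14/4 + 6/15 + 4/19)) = -44460/56819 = -0.78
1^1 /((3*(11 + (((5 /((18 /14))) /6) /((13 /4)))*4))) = 117 /4141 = 0.03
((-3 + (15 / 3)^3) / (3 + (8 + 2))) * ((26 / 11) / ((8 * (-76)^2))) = 61 / 127072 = 0.00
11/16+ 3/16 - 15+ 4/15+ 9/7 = -10561/840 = -12.57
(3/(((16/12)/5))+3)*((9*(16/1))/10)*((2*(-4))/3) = -2736/5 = -547.20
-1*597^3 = -212776173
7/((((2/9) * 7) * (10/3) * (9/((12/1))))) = 9/5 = 1.80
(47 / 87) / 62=0.01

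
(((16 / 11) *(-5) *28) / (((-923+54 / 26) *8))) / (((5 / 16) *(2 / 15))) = 0.66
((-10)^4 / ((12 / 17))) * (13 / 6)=276250 / 9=30694.44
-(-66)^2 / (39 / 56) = -81312 / 13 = -6254.77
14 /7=2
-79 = -79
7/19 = 0.37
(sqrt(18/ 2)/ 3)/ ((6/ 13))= 13/ 6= 2.17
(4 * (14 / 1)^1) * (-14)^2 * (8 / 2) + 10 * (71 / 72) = 1580899 / 36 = 43913.86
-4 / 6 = -0.67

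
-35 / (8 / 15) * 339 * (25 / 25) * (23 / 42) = -194925 / 16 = -12182.81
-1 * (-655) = 655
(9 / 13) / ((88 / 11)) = 9 / 104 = 0.09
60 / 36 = 5 / 3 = 1.67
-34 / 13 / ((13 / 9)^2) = -2754 / 2197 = -1.25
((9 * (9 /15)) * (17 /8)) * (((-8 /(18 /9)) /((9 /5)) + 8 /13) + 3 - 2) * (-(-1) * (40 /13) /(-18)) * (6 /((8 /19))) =22933 /1352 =16.96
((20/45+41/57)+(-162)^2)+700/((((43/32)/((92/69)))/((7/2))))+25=211039714/7353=28701.17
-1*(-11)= 11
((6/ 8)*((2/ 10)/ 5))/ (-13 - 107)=-1/ 4000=-0.00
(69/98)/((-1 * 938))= -69/91924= -0.00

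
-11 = -11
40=40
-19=-19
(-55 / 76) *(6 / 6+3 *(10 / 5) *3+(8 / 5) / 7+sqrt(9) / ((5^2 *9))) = -55561 / 3990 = -13.93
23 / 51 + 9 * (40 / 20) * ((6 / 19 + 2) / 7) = 43451 / 6783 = 6.41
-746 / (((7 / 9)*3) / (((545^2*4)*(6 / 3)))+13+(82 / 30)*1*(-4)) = -360.97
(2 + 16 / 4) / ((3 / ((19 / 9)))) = 38 / 9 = 4.22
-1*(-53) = 53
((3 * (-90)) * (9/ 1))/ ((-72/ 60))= 2025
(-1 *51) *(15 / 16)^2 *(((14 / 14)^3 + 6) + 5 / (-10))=-291.36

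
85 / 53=1.60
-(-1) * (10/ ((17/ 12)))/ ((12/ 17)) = 10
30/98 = 15/49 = 0.31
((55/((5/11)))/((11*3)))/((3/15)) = 55/3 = 18.33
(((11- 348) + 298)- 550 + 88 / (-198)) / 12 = -5305 / 108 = -49.12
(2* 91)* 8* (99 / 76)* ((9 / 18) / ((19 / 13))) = 234234 / 361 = 648.85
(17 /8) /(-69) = -17 /552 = -0.03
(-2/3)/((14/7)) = -0.33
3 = 3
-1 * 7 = -7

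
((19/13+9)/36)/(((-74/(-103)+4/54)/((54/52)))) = 141831/372476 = 0.38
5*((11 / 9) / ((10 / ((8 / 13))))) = 44 / 117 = 0.38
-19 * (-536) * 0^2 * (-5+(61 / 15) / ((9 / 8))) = 0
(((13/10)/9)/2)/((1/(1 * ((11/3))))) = 143/540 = 0.26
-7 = -7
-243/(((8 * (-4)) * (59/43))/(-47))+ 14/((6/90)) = -50.12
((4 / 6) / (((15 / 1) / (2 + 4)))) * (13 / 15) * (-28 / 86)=-728 / 9675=-0.08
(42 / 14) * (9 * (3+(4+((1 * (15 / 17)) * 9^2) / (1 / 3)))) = 101628 / 17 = 5978.12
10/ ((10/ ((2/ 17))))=2/ 17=0.12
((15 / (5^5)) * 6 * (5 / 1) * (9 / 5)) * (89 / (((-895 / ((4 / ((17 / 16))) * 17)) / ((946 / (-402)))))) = 145487232 / 37478125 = 3.88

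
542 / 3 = 180.67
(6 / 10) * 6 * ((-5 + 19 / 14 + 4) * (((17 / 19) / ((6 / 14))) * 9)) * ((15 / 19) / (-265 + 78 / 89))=-612765 / 8486027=-0.07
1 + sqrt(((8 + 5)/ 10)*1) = 2.14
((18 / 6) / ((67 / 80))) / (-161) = -240 / 10787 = -0.02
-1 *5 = -5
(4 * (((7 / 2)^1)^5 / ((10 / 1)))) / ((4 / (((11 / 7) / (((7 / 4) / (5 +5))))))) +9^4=56261 / 8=7032.62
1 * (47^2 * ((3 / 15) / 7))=2209 / 35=63.11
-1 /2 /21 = -1 /42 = -0.02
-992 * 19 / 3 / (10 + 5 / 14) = -263872 / 435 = -606.60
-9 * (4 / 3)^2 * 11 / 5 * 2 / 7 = -352 / 35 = -10.06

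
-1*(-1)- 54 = -53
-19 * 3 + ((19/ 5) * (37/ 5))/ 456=-34163/ 600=-56.94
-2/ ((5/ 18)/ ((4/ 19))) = -1.52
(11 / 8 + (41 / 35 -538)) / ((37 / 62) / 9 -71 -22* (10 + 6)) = 41829633 / 33039580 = 1.27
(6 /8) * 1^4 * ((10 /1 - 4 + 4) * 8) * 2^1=120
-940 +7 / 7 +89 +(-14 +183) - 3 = -684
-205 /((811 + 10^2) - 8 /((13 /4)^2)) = -0.23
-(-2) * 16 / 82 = 16 / 41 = 0.39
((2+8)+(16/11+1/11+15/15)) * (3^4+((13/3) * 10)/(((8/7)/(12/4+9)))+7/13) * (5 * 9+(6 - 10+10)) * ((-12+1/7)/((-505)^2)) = -162978966/10211201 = -15.96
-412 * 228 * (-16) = 1502976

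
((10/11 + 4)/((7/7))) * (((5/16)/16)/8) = 135/11264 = 0.01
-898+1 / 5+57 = -840.80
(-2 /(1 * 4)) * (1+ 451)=-226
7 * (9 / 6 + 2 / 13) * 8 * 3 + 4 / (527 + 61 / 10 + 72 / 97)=1870441564 / 6731751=277.85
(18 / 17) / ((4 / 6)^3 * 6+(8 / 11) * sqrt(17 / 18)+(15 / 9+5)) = 186219 / 1474750 - 2673 * sqrt(34) / 1474750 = 0.12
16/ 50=0.32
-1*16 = -16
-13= -13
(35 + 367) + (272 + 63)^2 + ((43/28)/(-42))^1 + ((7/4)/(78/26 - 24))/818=13542941833/120246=112626.96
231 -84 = 147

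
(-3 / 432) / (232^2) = -1 / 7750656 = -0.00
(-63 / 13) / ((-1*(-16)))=-63 / 208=-0.30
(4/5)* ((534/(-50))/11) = -1068/1375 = -0.78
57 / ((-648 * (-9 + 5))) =19 / 864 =0.02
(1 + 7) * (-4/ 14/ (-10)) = 8/ 35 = 0.23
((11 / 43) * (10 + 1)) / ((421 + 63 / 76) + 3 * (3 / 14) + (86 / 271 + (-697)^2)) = 17444812 / 3014343408715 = 0.00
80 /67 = 1.19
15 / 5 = 3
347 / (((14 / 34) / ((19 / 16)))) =112081 / 112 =1000.72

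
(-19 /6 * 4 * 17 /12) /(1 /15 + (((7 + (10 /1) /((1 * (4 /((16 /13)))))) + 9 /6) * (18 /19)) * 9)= -398905 /2195772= -0.18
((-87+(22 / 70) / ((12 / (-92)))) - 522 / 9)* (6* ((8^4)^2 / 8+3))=-12983906036 / 7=-1854843719.43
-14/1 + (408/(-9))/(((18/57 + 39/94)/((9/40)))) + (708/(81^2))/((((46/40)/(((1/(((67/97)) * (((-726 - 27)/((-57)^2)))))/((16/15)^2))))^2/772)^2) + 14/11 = 4690080527759456272475300617059495721637/140377437117544448563853898547200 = 33410501.18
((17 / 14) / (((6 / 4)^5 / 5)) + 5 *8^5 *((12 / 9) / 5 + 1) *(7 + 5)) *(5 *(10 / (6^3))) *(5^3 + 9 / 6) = 72923993.78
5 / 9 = 0.56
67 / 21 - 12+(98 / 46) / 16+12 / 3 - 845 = -6566299 / 7728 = -849.68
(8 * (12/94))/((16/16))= 48/47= 1.02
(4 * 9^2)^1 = 324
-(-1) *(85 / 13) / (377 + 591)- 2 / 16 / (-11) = 57 / 3146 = 0.02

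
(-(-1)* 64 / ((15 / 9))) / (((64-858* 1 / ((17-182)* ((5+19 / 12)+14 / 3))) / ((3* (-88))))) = -285120 / 1813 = -157.26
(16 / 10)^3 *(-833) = -426496 / 125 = -3411.97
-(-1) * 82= 82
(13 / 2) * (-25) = -325 / 2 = -162.50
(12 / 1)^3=1728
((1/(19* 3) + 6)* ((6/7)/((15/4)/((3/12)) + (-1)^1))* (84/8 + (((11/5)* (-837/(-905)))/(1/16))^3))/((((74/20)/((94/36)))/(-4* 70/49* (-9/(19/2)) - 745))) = -103745701531396988023/15632279711250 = -6636632.88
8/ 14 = 4/ 7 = 0.57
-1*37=-37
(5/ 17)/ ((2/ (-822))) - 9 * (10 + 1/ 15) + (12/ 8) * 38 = -13131/ 85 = -154.48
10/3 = 3.33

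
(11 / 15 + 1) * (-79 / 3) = -2054 / 45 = -45.64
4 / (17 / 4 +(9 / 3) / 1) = 16 / 29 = 0.55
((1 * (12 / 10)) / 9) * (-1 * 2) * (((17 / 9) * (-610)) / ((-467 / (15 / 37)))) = -0.27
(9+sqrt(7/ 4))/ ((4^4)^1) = sqrt(7)/ 512+9/ 256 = 0.04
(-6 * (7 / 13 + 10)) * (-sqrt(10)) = 822 * sqrt(10) / 13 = 199.95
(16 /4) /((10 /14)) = 28 /5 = 5.60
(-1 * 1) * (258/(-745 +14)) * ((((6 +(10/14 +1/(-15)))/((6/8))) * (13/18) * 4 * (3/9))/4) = 36296/48195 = 0.75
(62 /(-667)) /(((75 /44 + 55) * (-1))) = 2728 /1664165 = 0.00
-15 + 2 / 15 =-223 / 15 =-14.87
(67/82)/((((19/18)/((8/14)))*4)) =603/5453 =0.11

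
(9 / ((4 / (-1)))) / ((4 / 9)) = -81 / 16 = -5.06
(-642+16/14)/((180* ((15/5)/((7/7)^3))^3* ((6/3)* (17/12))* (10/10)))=-2243/48195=-0.05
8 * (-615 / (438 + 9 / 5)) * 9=-73800 / 733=-100.68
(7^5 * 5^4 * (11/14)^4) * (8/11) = 5823125/2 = 2911562.50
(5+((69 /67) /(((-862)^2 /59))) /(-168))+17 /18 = 149152695995 /25091109792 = 5.94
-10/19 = -0.53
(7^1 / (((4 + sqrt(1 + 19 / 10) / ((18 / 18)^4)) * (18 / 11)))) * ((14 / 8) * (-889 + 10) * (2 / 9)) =-1579270 / 3537 + 157927 * sqrt(290) / 14148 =-256.41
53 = 53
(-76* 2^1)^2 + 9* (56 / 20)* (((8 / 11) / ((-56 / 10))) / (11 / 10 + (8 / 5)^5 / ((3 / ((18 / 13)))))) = 122644682104 / 5308501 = 23103.45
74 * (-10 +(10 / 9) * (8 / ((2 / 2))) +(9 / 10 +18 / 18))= 2627 / 45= 58.38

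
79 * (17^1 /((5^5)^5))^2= 22831 /88817841970012523233890533447265625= 0.00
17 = 17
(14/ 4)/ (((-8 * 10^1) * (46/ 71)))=-497/ 7360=-0.07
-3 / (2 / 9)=-27 / 2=-13.50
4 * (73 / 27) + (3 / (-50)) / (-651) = 3168227 / 292950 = 10.81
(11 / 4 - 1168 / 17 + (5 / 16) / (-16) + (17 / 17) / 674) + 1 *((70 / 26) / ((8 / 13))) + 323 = 383377083 / 1466624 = 261.40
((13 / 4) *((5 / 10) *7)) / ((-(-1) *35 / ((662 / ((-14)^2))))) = 4303 / 3920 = 1.10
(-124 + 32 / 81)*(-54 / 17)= 392.63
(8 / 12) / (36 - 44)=-1 / 12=-0.08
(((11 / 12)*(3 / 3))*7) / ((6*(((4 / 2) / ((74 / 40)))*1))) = 2849 / 2880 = 0.99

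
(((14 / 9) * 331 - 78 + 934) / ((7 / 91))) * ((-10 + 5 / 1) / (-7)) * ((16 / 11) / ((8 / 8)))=12831520 / 693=18515.90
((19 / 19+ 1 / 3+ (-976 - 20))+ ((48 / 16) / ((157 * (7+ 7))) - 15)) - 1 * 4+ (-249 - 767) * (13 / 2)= -50230885 / 6594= -7617.67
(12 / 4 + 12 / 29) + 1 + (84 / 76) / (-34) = 82079 / 18734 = 4.38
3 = 3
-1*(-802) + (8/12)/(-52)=62555/78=801.99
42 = 42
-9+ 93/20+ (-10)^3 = -20087/20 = -1004.35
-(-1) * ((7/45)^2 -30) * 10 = -121402/405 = -299.76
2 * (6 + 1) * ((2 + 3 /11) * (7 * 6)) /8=3675 /22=167.05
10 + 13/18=193/18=10.72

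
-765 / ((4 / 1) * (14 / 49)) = -5355 / 8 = -669.38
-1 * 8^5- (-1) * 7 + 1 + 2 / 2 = -32759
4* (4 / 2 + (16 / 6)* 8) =280 / 3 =93.33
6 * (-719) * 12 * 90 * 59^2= -16218396720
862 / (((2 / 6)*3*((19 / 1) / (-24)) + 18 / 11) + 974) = 227568 / 257359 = 0.88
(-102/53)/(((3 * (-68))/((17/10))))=17/1060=0.02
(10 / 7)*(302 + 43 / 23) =69890 / 161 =434.10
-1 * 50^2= -2500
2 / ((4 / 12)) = 6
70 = 70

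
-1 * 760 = -760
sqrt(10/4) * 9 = 9 * sqrt(10)/2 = 14.23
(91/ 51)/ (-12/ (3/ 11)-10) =-0.03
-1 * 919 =-919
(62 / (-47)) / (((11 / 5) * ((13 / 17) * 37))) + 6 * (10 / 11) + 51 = 56.43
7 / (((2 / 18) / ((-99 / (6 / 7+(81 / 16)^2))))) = -3725568 / 15821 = -235.48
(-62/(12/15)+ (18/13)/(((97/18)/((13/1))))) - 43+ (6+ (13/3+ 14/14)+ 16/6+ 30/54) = -179147/1746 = -102.60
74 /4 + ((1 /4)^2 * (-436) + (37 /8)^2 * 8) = 1299 /8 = 162.38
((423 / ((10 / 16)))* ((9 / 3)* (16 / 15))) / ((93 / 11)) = 198528 / 775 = 256.17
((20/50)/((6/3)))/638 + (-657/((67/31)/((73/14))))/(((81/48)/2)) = -8431755553/4488330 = -1878.60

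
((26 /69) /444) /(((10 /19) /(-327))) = -26923 /51060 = -0.53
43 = 43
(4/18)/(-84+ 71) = -2/117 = -0.02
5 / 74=0.07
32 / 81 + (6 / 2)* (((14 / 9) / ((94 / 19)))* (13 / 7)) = 2.15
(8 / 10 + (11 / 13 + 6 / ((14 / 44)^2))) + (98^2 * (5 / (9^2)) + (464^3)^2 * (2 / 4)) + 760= 1287277988540137163023 / 257985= 4989739669128581.75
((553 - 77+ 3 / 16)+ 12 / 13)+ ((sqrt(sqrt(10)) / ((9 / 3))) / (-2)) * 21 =99239 / 208 - 7 * 10^(1 / 4) / 2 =470.89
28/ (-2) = -14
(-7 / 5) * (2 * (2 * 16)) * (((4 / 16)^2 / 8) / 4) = -0.18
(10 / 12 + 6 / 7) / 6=71 / 252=0.28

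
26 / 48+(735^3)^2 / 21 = 180183899455875013 / 24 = 7507662477328125.54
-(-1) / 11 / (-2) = -1 / 22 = -0.05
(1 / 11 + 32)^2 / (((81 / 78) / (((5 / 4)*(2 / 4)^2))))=8099585 / 26136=309.90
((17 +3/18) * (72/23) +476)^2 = 148449856/529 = 280623.55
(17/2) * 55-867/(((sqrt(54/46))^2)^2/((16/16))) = -78557/486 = -161.64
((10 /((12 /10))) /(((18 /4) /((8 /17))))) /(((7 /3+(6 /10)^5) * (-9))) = -312500 /7781427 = -0.04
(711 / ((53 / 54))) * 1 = 38394 / 53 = 724.42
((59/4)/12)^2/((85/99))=38291/21760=1.76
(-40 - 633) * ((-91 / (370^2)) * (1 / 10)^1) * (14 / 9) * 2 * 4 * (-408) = -116606672 / 513375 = -227.14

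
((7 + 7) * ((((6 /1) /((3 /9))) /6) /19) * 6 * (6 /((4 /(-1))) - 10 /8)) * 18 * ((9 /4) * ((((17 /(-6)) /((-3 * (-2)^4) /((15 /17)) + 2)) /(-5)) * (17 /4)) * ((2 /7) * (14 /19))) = 5407479 /378328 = 14.29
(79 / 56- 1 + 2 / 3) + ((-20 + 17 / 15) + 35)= 4819 / 280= 17.21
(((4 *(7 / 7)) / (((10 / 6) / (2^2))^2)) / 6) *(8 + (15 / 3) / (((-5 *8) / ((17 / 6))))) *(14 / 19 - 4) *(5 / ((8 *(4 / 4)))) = -11377 / 190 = -59.88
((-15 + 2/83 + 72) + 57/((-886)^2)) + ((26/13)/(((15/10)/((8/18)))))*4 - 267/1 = -365214551287/1759176036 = -207.61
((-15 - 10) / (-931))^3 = 15625 / 806954491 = 0.00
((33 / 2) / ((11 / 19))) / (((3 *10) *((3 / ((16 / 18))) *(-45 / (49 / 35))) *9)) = -266 / 273375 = -0.00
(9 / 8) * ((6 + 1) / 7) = 9 / 8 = 1.12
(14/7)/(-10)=-1/5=-0.20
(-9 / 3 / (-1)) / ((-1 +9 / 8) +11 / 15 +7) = 360 / 943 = 0.38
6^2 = 36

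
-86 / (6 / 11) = -473 / 3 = -157.67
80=80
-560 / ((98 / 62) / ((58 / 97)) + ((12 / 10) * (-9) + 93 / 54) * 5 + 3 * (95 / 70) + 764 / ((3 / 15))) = -12686688 / 85665185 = -0.15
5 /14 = 0.36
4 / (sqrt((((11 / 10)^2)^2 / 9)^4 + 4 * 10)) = 32400000000 * sqrt(2624445949729863572161) / 2624445949729863572161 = 0.63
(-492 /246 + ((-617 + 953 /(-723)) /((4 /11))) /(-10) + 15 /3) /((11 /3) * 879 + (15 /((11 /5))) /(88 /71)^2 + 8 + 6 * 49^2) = 53285190112 /5432507343045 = 0.01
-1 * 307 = -307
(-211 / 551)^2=44521 / 303601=0.15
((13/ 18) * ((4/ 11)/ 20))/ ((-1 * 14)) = -13/ 13860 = -0.00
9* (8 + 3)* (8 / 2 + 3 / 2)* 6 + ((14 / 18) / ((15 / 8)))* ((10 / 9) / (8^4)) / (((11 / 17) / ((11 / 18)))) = 3658203767 / 1119744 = 3267.00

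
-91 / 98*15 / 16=-195 / 224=-0.87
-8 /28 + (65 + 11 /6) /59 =2099 /2478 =0.85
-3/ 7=-0.43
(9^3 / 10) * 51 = 37179 / 10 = 3717.90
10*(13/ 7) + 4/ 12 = 397/ 21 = 18.90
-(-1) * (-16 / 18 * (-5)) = 40 / 9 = 4.44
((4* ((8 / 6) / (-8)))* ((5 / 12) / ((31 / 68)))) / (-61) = 170 / 17019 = 0.01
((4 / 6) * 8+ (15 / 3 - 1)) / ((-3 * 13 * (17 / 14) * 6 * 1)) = -196 / 5967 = -0.03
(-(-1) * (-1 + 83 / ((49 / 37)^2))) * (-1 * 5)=-556130 / 2401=-231.62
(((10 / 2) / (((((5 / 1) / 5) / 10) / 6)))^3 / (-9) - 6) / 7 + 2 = -2999992 / 7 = -428570.29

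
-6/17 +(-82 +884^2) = 13283352/17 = 781373.65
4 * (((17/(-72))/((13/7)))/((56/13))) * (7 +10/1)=-289/144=-2.01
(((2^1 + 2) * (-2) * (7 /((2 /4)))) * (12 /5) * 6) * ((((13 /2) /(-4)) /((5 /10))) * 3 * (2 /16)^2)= 2457 /10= 245.70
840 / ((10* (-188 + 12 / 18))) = -126 / 281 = -0.45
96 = 96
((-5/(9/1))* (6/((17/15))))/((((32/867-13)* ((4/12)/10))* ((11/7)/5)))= 2677500/123629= 21.66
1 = 1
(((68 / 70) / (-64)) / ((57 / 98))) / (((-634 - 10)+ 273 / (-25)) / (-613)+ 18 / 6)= -0.01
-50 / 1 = -50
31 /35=0.89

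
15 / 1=15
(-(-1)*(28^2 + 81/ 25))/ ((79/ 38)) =747878/ 1975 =378.67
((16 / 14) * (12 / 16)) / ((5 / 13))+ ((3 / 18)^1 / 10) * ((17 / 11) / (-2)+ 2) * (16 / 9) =872 / 385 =2.26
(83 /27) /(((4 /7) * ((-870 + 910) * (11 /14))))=4067 /23760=0.17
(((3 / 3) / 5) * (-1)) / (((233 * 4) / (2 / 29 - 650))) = 0.14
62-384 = -322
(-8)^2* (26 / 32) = 52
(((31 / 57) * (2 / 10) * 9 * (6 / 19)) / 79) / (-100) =-279 / 7129750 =-0.00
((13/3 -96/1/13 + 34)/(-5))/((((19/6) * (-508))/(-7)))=-8449/313690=-0.03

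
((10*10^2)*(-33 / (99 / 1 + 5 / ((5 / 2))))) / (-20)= 1650 / 101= 16.34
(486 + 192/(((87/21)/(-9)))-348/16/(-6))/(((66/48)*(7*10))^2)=1346/171941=0.01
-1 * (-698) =698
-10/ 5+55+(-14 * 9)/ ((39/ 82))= -2755/ 13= -211.92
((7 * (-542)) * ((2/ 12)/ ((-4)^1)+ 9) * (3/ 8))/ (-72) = 407855/ 2304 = 177.02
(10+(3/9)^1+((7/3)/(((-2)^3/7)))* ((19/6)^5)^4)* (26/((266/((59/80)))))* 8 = -12105300435.95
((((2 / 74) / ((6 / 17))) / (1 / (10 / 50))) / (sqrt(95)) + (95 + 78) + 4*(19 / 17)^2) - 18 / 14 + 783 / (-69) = 17*sqrt(95) / 105450 + 7694175 / 46529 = 165.36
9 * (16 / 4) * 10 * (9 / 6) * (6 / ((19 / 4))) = 12960 / 19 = 682.11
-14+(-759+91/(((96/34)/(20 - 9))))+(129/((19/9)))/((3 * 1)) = -363077/912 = -398.11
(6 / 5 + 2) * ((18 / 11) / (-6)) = -48 / 55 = -0.87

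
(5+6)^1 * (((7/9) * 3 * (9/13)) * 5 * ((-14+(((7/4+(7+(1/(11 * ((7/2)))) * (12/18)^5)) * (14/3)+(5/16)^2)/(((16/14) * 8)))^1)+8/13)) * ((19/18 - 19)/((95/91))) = 12671069469863/931627008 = 13601.01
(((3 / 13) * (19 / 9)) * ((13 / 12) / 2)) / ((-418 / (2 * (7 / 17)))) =-7 / 13464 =-0.00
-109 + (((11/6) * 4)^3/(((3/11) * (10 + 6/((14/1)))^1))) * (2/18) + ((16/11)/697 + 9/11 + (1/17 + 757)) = 664.29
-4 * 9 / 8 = -9 / 2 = -4.50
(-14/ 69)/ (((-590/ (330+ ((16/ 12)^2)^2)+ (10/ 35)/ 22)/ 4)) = 29090908/ 63011559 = 0.46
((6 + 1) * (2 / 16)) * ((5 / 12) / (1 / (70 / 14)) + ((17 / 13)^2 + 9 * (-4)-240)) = -3864245 / 16224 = -238.18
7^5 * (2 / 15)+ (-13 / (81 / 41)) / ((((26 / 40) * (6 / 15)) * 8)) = 3625187 / 1620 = 2237.77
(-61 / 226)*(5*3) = -915 / 226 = -4.05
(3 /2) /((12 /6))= 3 /4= 0.75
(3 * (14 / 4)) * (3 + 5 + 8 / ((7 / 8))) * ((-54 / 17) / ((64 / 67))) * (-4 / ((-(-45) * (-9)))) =-201 / 34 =-5.91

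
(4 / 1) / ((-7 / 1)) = -4 / 7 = -0.57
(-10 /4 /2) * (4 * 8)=-40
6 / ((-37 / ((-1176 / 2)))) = 3528 / 37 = 95.35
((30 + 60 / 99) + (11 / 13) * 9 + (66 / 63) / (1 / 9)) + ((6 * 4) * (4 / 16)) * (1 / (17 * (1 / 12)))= 2648797 / 51051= 51.89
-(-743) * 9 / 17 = 6687 / 17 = 393.35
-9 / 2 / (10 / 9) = -81 / 20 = -4.05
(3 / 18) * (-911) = -911 / 6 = -151.83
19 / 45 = 0.42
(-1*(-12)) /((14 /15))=12.86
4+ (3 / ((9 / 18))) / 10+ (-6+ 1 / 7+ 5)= 131 / 35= 3.74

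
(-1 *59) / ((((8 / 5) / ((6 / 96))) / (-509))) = 150155 / 128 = 1173.09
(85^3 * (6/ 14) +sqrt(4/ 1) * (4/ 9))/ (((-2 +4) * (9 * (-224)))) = -16581431/ 254016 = -65.28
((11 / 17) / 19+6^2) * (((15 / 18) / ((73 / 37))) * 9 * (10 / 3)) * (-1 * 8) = -3652.77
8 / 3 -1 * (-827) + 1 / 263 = 654610 / 789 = 829.67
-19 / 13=-1.46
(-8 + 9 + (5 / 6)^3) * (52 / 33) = 403 / 162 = 2.49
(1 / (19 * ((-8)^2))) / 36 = 1 / 43776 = 0.00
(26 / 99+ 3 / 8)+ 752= 596089 / 792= 752.64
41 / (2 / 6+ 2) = 17.57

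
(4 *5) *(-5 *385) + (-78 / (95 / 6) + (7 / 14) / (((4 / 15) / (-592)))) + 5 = -3762943 / 95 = -39609.93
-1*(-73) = 73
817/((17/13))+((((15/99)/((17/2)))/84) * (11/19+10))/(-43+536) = 45962951369/73568418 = 624.76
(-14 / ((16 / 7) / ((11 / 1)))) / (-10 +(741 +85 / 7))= -3773 / 41616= -0.09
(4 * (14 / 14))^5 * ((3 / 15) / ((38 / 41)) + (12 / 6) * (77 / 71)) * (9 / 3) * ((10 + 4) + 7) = 1037707776 / 6745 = 153848.45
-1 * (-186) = 186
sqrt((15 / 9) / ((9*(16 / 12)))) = sqrt(5) / 6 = 0.37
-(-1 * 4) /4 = 1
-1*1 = -1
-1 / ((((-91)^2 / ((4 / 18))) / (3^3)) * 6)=-1 / 8281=-0.00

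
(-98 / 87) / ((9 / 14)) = -1372 / 783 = -1.75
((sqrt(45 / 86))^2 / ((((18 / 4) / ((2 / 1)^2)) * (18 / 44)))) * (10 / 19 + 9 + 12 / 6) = 32120 / 2451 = 13.10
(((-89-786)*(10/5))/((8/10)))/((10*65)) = -175/52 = -3.37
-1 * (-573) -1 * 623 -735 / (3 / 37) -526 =-9641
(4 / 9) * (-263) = -1052 / 9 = -116.89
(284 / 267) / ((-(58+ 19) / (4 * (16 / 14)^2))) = -72704 / 1007391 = -0.07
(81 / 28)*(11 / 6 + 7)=25.55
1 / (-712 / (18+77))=-95 / 712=-0.13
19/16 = 1.19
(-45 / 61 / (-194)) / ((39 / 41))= 0.00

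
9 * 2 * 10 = 180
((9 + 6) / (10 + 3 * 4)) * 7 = 105 / 22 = 4.77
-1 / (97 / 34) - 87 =-8473 / 97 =-87.35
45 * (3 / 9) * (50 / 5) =150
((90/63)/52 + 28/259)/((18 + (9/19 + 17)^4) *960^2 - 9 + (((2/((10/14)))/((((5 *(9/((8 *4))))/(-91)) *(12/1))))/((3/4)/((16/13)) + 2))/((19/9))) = 1490262989325/944559874192687521800122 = 0.00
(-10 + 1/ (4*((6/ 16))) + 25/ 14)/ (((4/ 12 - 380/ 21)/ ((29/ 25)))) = 9193/ 18650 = 0.49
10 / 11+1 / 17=181 / 187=0.97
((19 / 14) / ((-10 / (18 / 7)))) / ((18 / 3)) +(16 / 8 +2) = 3863 / 980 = 3.94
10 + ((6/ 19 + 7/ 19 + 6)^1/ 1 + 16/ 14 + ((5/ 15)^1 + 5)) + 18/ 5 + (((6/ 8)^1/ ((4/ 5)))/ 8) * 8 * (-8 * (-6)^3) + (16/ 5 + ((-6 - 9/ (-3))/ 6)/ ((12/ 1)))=26332703/ 15960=1649.92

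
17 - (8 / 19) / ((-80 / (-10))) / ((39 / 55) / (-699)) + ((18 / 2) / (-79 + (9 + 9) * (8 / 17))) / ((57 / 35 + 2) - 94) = 64525845803 / 936731939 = 68.88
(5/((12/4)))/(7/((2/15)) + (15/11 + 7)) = 110/4017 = 0.03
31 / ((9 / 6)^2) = 124 / 9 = 13.78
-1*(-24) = 24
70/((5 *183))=14/183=0.08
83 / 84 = 0.99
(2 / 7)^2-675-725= -68596 / 49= -1399.92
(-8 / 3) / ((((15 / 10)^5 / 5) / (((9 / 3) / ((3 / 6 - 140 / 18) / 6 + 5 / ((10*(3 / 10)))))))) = -11.61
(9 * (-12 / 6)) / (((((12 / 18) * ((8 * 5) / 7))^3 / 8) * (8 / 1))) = -83349 / 256000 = -0.33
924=924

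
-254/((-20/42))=533.40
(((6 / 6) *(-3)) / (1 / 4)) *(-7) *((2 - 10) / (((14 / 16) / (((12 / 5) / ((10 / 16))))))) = -73728 / 25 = -2949.12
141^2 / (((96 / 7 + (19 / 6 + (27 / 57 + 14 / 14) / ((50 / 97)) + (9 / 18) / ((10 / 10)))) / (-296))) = -58700640600 / 201893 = -290751.24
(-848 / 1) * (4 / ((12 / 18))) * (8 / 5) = -40704 / 5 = -8140.80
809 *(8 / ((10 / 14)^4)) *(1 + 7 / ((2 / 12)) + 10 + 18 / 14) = 168712096 / 125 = 1349696.77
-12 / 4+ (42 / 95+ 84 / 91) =-2019 / 1235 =-1.63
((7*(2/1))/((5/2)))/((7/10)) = 8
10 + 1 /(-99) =989 /99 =9.99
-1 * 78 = -78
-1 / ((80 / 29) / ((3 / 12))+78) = -0.01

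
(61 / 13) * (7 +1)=488 / 13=37.54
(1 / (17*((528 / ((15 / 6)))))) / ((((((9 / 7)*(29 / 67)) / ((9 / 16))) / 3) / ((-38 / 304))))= -2345 / 22212608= -0.00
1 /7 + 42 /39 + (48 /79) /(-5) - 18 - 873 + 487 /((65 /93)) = -1388319 /7189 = -193.12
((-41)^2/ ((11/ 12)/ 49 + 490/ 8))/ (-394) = -247107/ 3548561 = -0.07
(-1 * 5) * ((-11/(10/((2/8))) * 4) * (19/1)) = 104.50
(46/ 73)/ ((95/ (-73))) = -46/ 95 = -0.48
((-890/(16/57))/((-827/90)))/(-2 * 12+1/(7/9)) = -2663325/175324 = -15.19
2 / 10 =1 / 5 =0.20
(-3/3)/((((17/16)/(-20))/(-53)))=-16960/17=-997.65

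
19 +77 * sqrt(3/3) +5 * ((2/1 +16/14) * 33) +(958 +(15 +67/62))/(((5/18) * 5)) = 7138809/5425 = 1315.91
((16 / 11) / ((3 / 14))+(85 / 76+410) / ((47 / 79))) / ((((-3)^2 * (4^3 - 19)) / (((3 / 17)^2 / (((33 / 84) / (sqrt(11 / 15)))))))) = 33870053 * sqrt(165) / 3719724525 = 0.12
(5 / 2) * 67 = 335 / 2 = 167.50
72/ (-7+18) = 72/ 11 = 6.55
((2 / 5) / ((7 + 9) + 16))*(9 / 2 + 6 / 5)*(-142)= -4047 / 400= -10.12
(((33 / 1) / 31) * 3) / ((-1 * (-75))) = 33 / 775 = 0.04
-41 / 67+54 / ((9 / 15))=5989 / 67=89.39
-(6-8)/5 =0.40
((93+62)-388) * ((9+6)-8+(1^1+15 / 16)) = -33319 / 16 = -2082.44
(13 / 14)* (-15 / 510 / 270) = -13 / 128520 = -0.00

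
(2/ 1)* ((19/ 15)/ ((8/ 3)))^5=2476099/ 51200000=0.05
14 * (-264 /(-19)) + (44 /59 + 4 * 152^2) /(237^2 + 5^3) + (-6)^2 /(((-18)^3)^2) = 5847879477132083 /29810568313008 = 196.17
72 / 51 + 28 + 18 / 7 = 31.98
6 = 6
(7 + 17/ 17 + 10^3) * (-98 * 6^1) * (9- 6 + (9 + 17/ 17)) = -7705152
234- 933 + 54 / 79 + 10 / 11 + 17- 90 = -669484 / 869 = -770.41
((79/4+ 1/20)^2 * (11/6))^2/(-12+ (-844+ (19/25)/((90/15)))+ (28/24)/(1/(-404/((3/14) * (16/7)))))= -11623211721/40909025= -284.12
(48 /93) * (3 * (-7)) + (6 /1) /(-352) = -59229 /5456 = -10.86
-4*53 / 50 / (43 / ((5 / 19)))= -106 / 4085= -0.03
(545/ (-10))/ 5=-109/ 10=-10.90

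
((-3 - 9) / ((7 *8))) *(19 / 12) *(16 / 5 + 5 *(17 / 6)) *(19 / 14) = -188081 / 23520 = -8.00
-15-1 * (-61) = 46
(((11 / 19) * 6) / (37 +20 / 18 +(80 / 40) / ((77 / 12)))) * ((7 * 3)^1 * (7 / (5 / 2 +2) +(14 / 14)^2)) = 2454606 / 505913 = 4.85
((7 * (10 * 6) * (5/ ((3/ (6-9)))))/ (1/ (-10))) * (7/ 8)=18375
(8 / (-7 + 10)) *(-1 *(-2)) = 16 / 3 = 5.33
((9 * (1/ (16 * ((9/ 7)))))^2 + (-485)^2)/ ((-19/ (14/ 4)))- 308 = -424519767/ 9728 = -43638.96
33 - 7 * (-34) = 271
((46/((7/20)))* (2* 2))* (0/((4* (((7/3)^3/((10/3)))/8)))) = 0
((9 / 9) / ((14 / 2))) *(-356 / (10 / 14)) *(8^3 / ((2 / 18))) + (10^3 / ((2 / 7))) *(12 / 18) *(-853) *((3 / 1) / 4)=-9104198 / 5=-1820839.60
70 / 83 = 0.84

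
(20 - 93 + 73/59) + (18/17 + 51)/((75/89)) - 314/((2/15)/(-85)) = 1003827544/5015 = 200165.01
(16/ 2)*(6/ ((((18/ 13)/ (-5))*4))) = -130/ 3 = -43.33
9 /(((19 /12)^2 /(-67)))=-240.53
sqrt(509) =22.56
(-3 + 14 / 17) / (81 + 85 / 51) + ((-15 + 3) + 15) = 12537 / 4216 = 2.97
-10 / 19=-0.53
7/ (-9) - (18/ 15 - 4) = 91/ 45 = 2.02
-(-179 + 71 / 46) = 8163 / 46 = 177.46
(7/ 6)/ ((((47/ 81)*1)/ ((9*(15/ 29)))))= 25515/ 2726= 9.36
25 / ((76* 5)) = 5 / 76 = 0.07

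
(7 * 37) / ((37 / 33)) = 231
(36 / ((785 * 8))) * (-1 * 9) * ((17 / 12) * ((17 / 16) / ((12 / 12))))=-7803 / 100480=-0.08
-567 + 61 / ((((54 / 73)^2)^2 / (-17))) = -34270208669 / 8503056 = -4030.34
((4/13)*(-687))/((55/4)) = -10992/715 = -15.37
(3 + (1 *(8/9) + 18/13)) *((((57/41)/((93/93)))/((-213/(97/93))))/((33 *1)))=-1137131/1045261503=-0.00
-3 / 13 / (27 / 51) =-17 / 39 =-0.44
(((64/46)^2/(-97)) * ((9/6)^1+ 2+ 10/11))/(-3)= 0.03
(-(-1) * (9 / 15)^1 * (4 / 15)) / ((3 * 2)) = 2 / 75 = 0.03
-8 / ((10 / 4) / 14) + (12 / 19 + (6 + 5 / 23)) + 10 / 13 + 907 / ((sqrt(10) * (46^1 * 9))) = -1056149 / 28405 + 907 * sqrt(10) / 4140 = -36.49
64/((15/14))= 896/15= 59.73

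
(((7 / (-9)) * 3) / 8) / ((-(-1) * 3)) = -7 / 72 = -0.10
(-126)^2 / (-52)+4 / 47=-186491 / 611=-305.22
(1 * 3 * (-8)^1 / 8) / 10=-3 / 10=-0.30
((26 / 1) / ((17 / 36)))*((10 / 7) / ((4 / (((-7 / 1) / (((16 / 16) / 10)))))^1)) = -23400 / 17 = -1376.47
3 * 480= 1440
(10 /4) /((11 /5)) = 25 /22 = 1.14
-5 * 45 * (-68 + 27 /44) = 667125 /44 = 15161.93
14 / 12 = 7 / 6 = 1.17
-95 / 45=-2.11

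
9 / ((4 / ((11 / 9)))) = 11 / 4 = 2.75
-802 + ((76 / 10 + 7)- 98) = -4427 / 5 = -885.40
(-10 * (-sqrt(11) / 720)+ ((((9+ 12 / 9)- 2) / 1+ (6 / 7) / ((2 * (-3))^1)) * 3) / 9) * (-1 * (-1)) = 2.78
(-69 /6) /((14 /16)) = -92 /7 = -13.14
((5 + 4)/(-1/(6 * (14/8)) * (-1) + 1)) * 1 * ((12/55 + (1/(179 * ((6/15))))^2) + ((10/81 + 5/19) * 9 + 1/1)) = 118918316433/3080421740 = 38.60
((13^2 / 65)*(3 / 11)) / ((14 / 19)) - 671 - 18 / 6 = -518239 / 770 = -673.04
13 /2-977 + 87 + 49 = -1669 /2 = -834.50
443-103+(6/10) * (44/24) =3411/10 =341.10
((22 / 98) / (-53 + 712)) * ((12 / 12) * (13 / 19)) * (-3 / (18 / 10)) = -715 / 1840587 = -0.00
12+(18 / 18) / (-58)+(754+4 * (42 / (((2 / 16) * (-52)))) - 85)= 493973 / 754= 655.14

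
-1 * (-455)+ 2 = 457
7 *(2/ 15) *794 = 741.07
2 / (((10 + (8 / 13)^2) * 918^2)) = 169 / 739068948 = 0.00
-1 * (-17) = 17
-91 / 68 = -1.34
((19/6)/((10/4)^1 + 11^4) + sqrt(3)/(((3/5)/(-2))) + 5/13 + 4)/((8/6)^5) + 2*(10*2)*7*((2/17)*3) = 165468904017/1656941312- 405*sqrt(3)/512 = 98.49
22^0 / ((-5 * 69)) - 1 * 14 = -4831 / 345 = -14.00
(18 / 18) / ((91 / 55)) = 55 / 91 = 0.60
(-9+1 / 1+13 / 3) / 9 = -11 / 27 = -0.41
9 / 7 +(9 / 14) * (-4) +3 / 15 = -38 / 35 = -1.09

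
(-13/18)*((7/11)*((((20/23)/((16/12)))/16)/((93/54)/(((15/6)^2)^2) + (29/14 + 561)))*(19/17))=-113465625/3051669399152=-0.00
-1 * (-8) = 8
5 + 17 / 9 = 62 / 9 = 6.89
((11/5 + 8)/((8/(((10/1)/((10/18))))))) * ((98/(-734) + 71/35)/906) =0.05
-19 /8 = -2.38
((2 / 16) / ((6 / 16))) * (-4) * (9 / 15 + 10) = -212 / 15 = -14.13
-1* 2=-2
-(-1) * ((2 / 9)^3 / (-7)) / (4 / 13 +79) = -104 / 5261193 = -0.00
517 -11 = 506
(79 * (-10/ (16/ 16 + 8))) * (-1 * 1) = 790/ 9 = 87.78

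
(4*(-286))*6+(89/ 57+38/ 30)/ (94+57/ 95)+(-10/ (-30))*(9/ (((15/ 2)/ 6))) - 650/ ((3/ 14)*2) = -1129428208/ 134805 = -8378.24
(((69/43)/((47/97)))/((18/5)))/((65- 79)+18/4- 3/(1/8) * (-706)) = 11155/205347747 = 0.00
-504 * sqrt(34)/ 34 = -252 * sqrt(34)/ 17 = -86.44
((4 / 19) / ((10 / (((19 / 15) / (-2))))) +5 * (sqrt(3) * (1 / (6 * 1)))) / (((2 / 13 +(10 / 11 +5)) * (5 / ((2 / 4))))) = 0.02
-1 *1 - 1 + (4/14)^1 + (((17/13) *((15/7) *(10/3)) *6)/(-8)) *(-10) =6219/91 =68.34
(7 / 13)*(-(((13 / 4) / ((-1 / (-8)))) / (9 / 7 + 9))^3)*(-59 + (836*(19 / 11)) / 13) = -21131201 / 46656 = -452.91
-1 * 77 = -77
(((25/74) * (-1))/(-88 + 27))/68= 25/306952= 0.00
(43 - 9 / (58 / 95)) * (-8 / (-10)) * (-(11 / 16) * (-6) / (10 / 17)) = 919479 / 5800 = 158.53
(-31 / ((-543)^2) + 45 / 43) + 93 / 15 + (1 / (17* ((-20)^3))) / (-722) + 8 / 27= 28170364798633921 / 3734783878032000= 7.54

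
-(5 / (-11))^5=3125 / 161051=0.02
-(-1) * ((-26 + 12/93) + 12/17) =-25.17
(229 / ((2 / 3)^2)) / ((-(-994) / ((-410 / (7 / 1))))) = -422505 / 13916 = -30.36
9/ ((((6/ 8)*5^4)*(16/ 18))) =27/ 1250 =0.02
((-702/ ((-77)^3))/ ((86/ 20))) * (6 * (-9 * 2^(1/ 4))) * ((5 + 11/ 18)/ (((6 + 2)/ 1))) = -531765 * 2^(1/ 4)/ 39261838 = -0.02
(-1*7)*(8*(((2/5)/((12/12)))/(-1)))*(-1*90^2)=-181440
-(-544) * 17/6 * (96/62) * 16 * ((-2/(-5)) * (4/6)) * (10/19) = 9469952/1767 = 5359.34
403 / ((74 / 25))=10075 / 74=136.15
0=0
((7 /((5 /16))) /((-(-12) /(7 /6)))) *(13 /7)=182 /45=4.04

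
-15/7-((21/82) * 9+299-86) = -124815/574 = -217.45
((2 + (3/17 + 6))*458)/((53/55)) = 3501410/901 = 3886.14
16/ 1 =16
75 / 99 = 25 / 33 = 0.76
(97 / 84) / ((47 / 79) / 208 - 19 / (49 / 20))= -2789332 / 18725571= -0.15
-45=-45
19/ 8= 2.38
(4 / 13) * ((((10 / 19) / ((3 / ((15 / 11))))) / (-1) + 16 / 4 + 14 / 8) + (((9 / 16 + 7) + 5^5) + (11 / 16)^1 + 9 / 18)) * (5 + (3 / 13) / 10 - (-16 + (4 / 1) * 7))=-6739.19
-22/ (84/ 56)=-44/ 3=-14.67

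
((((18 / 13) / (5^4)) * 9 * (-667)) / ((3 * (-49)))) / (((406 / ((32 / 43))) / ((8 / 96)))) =1656 / 119835625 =0.00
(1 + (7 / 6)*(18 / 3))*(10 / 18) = 40 / 9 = 4.44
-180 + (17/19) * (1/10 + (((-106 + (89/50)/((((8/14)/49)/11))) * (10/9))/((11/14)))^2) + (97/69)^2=43610631158180543/9850985100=4427032.50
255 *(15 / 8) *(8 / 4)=956.25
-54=-54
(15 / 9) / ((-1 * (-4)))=5 / 12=0.42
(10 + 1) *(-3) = -33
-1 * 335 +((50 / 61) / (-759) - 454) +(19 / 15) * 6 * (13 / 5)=-769.24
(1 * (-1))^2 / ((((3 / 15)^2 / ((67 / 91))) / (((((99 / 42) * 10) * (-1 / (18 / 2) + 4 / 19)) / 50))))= 0.86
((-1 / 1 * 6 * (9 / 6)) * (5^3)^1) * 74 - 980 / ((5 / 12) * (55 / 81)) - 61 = -86774.85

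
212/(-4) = -53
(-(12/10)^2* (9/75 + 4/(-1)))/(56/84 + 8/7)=36666/11875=3.09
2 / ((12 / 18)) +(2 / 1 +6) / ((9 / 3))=17 / 3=5.67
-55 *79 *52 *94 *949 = -20155203640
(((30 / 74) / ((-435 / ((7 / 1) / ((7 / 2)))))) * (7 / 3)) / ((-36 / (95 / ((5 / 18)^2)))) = 798 / 5365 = 0.15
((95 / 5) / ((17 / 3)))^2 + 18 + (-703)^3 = -100406951452 / 289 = -347428897.76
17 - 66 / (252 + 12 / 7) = 4955 / 296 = 16.74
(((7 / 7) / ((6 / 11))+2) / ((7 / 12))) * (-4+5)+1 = 53 / 7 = 7.57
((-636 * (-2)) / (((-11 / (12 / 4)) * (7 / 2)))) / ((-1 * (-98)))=-3816 / 3773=-1.01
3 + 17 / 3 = 26 / 3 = 8.67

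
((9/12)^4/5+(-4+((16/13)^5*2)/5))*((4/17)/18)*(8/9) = -88938301/2726775792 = -0.03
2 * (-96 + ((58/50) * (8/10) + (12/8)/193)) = -190.13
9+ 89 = 98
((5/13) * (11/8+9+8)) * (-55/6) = -64.78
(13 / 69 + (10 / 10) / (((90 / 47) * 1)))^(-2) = 4284900 / 2163841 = 1.98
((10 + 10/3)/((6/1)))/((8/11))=55/18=3.06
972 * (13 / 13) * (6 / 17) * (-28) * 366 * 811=-48470498496 / 17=-2851205793.88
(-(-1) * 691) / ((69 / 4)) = 2764 / 69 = 40.06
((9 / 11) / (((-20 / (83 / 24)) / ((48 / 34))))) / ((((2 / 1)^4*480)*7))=-249 / 67020800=-0.00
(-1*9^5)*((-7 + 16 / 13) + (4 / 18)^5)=4428259 / 13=340635.31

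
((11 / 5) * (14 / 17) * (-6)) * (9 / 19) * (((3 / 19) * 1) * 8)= -6.50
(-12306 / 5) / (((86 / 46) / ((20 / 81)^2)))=-7547680 / 94041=-80.26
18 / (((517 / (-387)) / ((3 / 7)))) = -20898 / 3619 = -5.77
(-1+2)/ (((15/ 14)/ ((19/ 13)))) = 266/ 195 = 1.36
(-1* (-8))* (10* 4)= 320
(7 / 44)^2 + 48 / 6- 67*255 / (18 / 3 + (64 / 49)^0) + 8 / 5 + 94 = -158361149 / 67760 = -2337.09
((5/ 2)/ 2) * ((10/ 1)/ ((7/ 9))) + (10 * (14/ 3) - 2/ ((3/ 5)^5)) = 125935/ 3402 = 37.02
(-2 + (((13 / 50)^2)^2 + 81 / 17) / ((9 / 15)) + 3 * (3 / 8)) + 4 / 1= 705954287 / 63750000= 11.07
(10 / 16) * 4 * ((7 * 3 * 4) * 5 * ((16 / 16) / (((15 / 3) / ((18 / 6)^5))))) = 51030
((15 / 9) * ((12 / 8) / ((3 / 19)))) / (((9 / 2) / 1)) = 95 / 27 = 3.52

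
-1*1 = -1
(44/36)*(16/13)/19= 176/2223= 0.08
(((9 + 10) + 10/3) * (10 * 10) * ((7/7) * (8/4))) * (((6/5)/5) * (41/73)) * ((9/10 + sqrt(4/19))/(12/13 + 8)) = 285688 * sqrt(19)/40223 + 642798/10585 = 91.69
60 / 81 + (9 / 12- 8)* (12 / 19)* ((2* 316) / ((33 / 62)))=-30676892 / 5643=-5436.27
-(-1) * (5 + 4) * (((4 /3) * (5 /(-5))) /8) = -3 /2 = -1.50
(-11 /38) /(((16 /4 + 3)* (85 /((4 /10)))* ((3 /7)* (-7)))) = 11 /169575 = 0.00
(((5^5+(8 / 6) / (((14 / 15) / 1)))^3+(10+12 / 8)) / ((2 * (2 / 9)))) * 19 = 1306416485389.86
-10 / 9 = -1.11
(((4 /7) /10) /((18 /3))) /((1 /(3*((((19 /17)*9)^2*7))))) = 29241 /1445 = 20.24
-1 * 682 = -682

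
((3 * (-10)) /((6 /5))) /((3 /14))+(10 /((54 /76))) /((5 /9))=-274 /3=-91.33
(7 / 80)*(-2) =-7 / 40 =-0.18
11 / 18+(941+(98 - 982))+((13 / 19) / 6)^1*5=9949 / 171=58.18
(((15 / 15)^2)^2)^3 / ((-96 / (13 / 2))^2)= 169 / 36864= 0.00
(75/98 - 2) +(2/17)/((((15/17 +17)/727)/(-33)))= -1184755/7448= -159.07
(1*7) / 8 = 7 / 8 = 0.88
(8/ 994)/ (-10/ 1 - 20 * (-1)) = 2/ 2485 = 0.00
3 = 3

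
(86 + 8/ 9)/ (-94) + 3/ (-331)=-130690/ 140013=-0.93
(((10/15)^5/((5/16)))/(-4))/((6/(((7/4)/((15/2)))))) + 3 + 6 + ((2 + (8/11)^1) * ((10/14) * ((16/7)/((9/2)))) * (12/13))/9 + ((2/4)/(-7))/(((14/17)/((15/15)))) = 13808204903/1532430900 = 9.01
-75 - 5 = -80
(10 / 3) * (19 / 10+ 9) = 109 / 3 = 36.33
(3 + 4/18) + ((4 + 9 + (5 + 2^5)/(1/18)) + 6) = 6194/9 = 688.22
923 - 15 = 908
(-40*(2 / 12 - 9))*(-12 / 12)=-1060 / 3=-353.33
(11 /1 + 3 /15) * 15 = 168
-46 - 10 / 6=-143 / 3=-47.67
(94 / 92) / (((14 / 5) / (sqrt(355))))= 235 * sqrt(355) / 644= 6.88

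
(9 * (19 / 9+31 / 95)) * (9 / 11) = 17.95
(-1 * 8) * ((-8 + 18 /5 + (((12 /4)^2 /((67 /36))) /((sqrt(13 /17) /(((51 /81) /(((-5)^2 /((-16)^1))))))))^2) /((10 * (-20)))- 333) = 2429130756082 /911828125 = 2664.02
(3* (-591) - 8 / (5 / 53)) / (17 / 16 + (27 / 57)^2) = -53653264 / 37165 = -1443.65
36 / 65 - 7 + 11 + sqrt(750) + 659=5 * sqrt(30) + 43131 / 65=690.94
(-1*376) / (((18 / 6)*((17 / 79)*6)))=-14852 / 153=-97.07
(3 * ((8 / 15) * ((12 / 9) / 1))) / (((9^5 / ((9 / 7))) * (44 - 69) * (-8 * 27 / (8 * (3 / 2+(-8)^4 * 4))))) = 0.00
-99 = -99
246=246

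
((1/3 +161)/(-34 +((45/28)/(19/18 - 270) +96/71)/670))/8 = -195052555390/328829503713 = -0.59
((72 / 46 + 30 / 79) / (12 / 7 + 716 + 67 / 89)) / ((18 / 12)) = 0.00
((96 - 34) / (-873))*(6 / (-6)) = 62 / 873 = 0.07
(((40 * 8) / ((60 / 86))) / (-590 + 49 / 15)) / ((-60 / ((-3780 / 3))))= -144480 / 8801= -16.42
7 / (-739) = -7 / 739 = -0.01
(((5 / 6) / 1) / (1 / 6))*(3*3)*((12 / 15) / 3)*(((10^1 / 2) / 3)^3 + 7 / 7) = 608 / 9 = 67.56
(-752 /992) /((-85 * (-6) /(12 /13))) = -0.00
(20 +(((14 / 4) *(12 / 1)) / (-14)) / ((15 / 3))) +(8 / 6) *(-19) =-89 / 15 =-5.93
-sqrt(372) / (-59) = 2*sqrt(93) / 59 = 0.33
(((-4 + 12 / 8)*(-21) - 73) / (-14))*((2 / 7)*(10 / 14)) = 205 / 686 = 0.30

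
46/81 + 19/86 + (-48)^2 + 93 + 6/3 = 16716929/6966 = 2399.79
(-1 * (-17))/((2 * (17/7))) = 7/2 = 3.50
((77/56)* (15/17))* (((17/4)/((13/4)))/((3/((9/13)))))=495/1352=0.37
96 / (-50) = -48 / 25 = -1.92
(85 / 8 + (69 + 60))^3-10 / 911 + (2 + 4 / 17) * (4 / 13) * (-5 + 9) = 280588977983039 / 103081472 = 2722011.75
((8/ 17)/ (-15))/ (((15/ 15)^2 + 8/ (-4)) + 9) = -1/ 255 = -0.00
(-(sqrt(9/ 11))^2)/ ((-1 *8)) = 9/ 88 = 0.10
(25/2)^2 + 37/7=4523/28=161.54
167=167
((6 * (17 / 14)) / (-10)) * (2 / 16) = -51 / 560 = -0.09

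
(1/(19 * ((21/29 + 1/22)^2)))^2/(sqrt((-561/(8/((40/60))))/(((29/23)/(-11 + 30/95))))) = 30124512352 * sqrt(572033)/57425920821035977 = 0.00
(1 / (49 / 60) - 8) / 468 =-83 / 5733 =-0.01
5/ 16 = 0.31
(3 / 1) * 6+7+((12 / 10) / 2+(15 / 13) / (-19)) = 31541 / 1235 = 25.54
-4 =-4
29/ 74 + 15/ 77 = 3343/ 5698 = 0.59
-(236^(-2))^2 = -1/3102044416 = -0.00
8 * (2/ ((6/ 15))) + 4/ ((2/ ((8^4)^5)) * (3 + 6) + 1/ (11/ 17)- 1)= 163714853654172274552/ 3458764513820541027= 47.33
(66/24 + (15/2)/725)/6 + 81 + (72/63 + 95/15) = 88.94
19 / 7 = 2.71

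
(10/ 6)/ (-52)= -5/ 156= -0.03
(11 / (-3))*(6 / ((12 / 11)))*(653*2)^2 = -103190978 / 3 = -34396992.67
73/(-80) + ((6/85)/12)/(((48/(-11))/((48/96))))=-14903/16320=-0.91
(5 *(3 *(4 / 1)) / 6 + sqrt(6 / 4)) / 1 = sqrt(6) / 2 + 10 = 11.22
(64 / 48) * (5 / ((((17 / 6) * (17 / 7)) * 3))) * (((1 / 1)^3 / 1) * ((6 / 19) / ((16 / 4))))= 140 / 5491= 0.03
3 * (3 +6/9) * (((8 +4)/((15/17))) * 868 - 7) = 648879/5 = 129775.80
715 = 715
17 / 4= 4.25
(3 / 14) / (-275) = -3 / 3850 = -0.00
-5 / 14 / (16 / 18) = -45 / 112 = -0.40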